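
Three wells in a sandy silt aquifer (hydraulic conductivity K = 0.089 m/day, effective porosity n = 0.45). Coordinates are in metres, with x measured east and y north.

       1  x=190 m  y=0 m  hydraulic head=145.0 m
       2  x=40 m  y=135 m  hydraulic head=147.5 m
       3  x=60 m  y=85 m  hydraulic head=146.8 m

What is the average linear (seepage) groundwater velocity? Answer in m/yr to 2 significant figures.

Taking 1 as reference: 2−1 = (-150, 135, +2.5); 3−1 = (-130, 85, +1.8).
Solve a·Δx + b·Δy = Δh: det = (-150)·85 − (-130)·135 = 4800.
∂h/∂x = [(+2.5)·85 − (+1.8)·135] / 4800 = -0.006354
∂h/∂y = [(-150)·(+1.8) − (-130)·(+2.5)] / 4800 = +0.01146
|∇h| = √(-0.006354² + 0.01146²) = 0.0131
Seepage velocity v = K·i/n = 0.089 × 0.0131 / 0.45 = 0.002591 m/day = 0.9464 m/yr.

0.95 m/yr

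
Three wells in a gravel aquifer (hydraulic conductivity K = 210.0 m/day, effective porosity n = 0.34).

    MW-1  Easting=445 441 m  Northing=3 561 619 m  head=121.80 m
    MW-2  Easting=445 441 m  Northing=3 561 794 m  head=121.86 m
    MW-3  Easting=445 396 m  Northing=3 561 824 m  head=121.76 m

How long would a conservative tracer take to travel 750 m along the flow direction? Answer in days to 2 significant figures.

490 days

Differences from MW-1: to MW-2 (Δx, Δy, Δh) = (0, 175, +0.06); to MW-3 = (-45, 205, -0.04).
Determinant of the coordinate differences = 0·205 − (-45)·175 = 7875.
∂h/∂x = [(+0.06)·205 − (-0.04)·175] / 7875 = +0.002451
∂h/∂y = [0·(-0.04) − (-45)·(+0.06)] / 7875 = +0.0003429
|∇h| = √(0.002451² + 0.0003429²) = 0.002475
Seepage velocity v = K·i/n = 210.0 × 0.002475 / 0.34 = 1.529 m/day.
t = 750 / 1.529 = 490.5 days.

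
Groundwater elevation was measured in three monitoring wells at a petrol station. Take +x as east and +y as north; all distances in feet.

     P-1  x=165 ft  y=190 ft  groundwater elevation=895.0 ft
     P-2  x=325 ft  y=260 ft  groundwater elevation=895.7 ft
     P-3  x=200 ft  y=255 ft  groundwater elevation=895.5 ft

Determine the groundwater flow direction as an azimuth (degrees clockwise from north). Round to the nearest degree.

With h = a·x + b·y + c and P-1 as origin, the differences give:
  160·a + 70·b = +0.7
  35·a + 65·b = +0.5
Eliminate b (×65 and ×70, subtract): 7950·a = 10.50 → a = ∂h/∂x = +0.001321
Back-substitute: b = ∂h/∂y = +0.006981.
Flow direction (−∇h) has components (-0.001321 E, -0.006981 N).
Azimuth = atan2(E, N) = atan2(-0.001321, -0.006981) = 190.7° ≈ 191°.

191°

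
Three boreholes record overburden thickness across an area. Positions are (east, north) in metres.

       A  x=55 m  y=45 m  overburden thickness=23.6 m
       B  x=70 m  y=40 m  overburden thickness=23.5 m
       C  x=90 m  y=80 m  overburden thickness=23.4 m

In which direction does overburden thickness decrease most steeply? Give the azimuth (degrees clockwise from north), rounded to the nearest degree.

096°

Differences from A: to B (Δx, Δy, Δh) = (15, -5, -0.1); to C = (35, 35, -0.2).
Determinant of the coordinate differences = 15·35 − 35·(-5) = 700.
∂d/∂x = [(-0.1)·35 − (-0.2)·(-5)] / 700 = -0.006429
∂d/∂y = [15·(-0.2) − 35·(-0.1)] / 700 = +0.0007143
Steepest decrease is along −∇f: components (+0.006429 E, -0.0007143 N).
Azimuth = atan2(+0.006429, -0.0007143) = 96.3° ≈ 096°.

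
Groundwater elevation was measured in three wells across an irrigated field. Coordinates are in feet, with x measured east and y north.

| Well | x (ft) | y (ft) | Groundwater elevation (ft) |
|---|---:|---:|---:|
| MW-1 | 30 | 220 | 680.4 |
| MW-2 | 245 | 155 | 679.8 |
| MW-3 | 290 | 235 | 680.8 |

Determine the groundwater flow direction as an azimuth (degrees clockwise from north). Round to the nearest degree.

Taking MW-1 as reference: MW-2−MW-1 = (215, -65, -0.6); MW-3−MW-1 = (260, 15, +0.4).
Determinant of the coordinate differences = 215·15 − 260·(-65) = 20125.
∂h/∂x = [(-0.6)·15 − (+0.4)·(-65)] / 20125 = +0.0008447
∂h/∂y = [215·(+0.4) − 260·(-0.6)] / 20125 = +0.01202
Flow direction (−∇h) has components (-0.0008447 E, -0.01202 N).
Azimuth = atan2(E, N) = atan2(-0.0008447, -0.01202) = 184.0° ≈ 184°.

184°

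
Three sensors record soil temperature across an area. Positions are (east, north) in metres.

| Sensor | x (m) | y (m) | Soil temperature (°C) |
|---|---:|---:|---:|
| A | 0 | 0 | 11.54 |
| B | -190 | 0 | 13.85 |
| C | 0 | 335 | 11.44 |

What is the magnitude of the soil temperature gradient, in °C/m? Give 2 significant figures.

0.012 °C/m

∂T/∂x = (13.85 − 11.54) / (-190 − 0) = -0.01216
∂T/∂y = (11.44 − 11.54) / (335 − 0) = -0.0002985
|∇f| = √(-0.01216² + -0.0002985²) = 0.01216 °C/m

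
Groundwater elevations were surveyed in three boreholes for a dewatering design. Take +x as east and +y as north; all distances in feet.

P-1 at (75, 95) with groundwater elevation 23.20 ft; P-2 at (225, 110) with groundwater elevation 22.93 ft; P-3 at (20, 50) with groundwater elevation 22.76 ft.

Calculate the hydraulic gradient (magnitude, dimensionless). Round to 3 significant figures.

With h = a·x + b·y + c and P-1 as origin, the differences give:
  150·a + 15·b = -0.27
  (-55)·a + (-45)·b = -0.44
Eliminate b (×(-45) and ×15, subtract): -5925·a = 18.750 → a = ∂h/∂x = -0.003165
Back-substitute: b = ∂h/∂y = +0.01365.
|∇h| = √(-0.003165² + 0.01365²) = 0.01401

0.0140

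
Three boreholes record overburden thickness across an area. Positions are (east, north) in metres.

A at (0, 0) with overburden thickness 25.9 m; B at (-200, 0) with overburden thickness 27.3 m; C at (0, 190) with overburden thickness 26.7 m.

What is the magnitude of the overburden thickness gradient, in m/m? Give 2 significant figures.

0.0082 m/m

∂d/∂x = (27.3 − 25.9) / (-200 − 0) = -0.007000
∂d/∂y = (26.7 − 25.9) / (190 − 0) = +0.004211
|∇f| = √(-0.007000² + 0.004211²) = 0.008169 m/m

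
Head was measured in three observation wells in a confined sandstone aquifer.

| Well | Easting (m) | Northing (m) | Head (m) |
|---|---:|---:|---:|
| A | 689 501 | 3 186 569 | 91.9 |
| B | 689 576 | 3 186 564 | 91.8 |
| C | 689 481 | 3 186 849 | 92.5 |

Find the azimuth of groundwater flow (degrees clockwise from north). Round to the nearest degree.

150°

Taking A as reference: B−A = (75, -5, -0.1); C−A = (-20, 280, +0.6).
Determinant of the coordinate differences = 75·280 − (-20)·(-5) = 20900.
∂h/∂x = [(-0.1)·280 − (+0.6)·(-5)] / 20900 = -0.001196
∂h/∂y = [75·(+0.6) − (-20)·(-0.1)] / 20900 = +0.002057
Flow direction (−∇h) has components (+0.001196 E, -0.002057 N).
Azimuth = atan2(E, N) = atan2(+0.001196, -0.002057) = 149.8° ≈ 150°.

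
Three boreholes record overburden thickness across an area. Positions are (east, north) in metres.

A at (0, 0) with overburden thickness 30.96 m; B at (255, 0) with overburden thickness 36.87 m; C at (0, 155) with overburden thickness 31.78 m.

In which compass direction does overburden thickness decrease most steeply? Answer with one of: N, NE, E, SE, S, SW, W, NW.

W

∂d/∂x = (36.87 − 30.96) / (255 − 0) = +0.02318
∂d/∂y = (31.78 − 30.96) / (155 − 0) = +0.005290
Steepest decrease is along −∇f = (-0.02318 E, -0.005290 N) → west.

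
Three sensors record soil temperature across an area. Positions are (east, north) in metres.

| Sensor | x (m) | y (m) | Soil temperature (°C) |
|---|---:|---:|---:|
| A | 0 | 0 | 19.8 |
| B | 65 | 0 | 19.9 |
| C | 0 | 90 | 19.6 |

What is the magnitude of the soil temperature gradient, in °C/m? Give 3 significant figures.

∂T/∂x = (19.9 − 19.8) / (65 − 0) = +0.001538
∂T/∂y = (19.6 − 19.8) / (90 − 0) = -0.002222
|∇f| = √(0.001538² + -0.002222²) = 0.002702 °C/m

0.00270 °C/m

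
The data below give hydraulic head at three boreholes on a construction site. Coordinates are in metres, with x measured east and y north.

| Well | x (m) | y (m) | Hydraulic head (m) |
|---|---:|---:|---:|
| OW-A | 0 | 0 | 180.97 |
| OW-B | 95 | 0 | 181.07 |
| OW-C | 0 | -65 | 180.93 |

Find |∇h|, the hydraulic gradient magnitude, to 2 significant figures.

∂h/∂x = (181.07 − 180.97) / (95 − 0) = +0.001053
∂h/∂y = (180.93 − 180.97) / (-65 − 0) = +0.0006154
|∇h| = √(0.001053² + 0.0006154²) = 0.00122

0.0012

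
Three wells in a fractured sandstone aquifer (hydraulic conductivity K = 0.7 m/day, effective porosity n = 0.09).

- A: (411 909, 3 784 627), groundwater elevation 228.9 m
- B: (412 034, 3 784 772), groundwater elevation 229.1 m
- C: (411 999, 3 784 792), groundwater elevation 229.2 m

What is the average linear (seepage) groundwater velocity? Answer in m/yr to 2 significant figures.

Differences from A: to B (Δx, Δy, Δh) = (125, 145, +0.2); to C = (90, 165, +0.3).
Solve a·Δx + b·Δy = Δh: det = 125·165 − 90·145 = 7575.
∂h/∂x = [(+0.2)·165 − (+0.3)·145] / 7575 = -0.001386
∂h/∂y = [125·(+0.3) − 90·(+0.2)] / 7575 = +0.002574
|∇h| = √(-0.001386² + 0.002574²) = 0.002923
Seepage velocity v = K·i/n = 0.7 × 0.002923 / 0.09 = 0.02273 m/day = 8.302 m/yr.

8.3 m/yr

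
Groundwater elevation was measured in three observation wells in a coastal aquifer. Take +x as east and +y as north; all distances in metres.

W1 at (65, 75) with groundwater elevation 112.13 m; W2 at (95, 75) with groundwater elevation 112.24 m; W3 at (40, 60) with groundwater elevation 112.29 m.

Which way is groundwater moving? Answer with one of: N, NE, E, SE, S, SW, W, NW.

Taking W1 as reference: W2−W1 = (30, 0, +0.11); W3−W1 = (-25, -15, +0.16).
Determinant of the coordinate differences = 30·(-15) − (-25)·0 = -450.
∂h/∂x = [(+0.11)·(-15) − (+0.16)·0] / -450 = +0.003667
∂h/∂y = [30·(+0.16) − (-25)·(+0.11)] / -450 = -0.01678
Flow = −∇h = (-0.003667 east, +0.01678 north), which points north.

N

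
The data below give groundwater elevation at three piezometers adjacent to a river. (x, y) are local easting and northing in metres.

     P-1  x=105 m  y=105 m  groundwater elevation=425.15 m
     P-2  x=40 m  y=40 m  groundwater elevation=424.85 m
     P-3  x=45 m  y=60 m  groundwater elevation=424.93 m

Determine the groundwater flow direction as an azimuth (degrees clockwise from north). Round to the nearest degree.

Differences from P-1: to P-2 (Δx, Δy, Δh) = (-65, -65, -0.30); to P-3 = (-60, -45, -0.22).
Solve a·Δx + b·Δy = Δh: det = (-65)·(-45) − (-60)·(-65) = -975.
∂h/∂x = [(-0.30)·(-45) − (-0.22)·(-65)] / -975 = +0.0008205
∂h/∂y = [(-65)·(-0.22) − (-60)·(-0.30)] / -975 = +0.003795
Flow direction (−∇h) has components (-0.0008205 E, -0.003795 N).
Azimuth = atan2(E, N) = atan2(-0.0008205, -0.003795) = 192.2° ≈ 192°.

192°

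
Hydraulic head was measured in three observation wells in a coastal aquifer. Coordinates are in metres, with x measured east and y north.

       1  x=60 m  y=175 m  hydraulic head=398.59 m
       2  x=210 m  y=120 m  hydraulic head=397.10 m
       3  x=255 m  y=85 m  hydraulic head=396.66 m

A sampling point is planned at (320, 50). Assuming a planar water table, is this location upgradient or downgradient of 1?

Taking 1 as reference: 2−1 = (150, -55, -1.49); 3−1 = (195, -90, -1.93).
Determinant of the coordinate differences = 150·(-90) − 195·(-55) = -2775.
∂h/∂x = [(-1.49)·(-90) − (-1.93)·(-55)] / -2775 = -0.01007
∂h/∂y = [150·(-1.93) − 195·(-1.49)] / -2775 = -0.0003784
Head at (320, 50) = 398.59 + (-0.01007)·(260) + (-0.0003784)·(-125) = 396.02 m.
That is lower than the 398.59 m at 1, so the point is downgradient.

downgradient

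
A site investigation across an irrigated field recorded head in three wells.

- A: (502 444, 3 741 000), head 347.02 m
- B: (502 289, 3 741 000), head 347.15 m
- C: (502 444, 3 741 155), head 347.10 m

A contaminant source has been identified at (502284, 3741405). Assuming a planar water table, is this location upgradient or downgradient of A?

upgradient

∂h/∂x = (347.15 − 347.02) / (502289 − 502444) = -0.0008387
∂h/∂y = (347.10 − 347.02) / (3741155 − 3741000) = +0.0005161
Head at (502284, 3741405) = 347.02 + (-0.0008387)·(-160) + (+0.0005161)·(405) = 347.36 m.
That is higher than the 347.02 m at A, so the point is upgradient.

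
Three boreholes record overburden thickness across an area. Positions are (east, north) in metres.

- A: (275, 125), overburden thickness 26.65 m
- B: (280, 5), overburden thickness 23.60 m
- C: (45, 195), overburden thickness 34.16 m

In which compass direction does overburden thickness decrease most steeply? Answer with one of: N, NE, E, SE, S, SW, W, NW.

Differences from A: to B (Δx, Δy, Δh) = (5, -120, -3.05); to C = (-230, 70, +7.51).
Determinant of the coordinate differences = 5·70 − (-230)·(-120) = -27250.
∂d/∂x = [(-3.05)·70 − (+7.51)·(-120)] / -27250 = -0.02524
∂d/∂y = [5·(+7.51) − (-230)·(-3.05)] / -27250 = +0.02437
Steepest decrease is along −∇f = (+0.02524 E, -0.02437 N) → southeast.

SE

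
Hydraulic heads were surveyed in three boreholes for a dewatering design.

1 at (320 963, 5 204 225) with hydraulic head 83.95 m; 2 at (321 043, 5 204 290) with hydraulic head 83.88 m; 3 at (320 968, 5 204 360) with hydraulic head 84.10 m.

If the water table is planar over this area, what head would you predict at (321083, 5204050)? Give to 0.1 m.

83.5 m

Three-point gradient (reference 1): Δ to 2 = (80, 65, -0.07), Δ to 3 = (5, 135, +0.15).
∂h/∂x = -0.001833, ∂h/∂y = +0.001179 (det = 10475).
h(321083, 5204050) = 83.95 + (-0.001833)·(120) + (+0.001179)·(-175) = 83.95 -0.220 -0.206 = 83.524 m.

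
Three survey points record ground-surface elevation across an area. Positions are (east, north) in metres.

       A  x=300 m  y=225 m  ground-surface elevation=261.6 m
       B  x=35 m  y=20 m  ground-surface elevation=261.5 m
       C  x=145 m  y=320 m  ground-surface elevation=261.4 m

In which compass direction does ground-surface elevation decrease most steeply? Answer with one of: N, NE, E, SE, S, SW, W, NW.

Differences from A: to B (Δx, Δy, Δh) = (-265, -205, -0.1); to C = (-155, 95, -0.2).
Determinant of the coordinate differences = (-265)·95 − (-155)·(-205) = -56950.
∂z/∂x = [(-0.1)·95 − (-0.2)·(-205)] / -56950 = +0.0008867
∂z/∂y = [(-265)·(-0.2) − (-155)·(-0.1)] / -56950 = -0.0006585
Steepest decrease is along −∇f = (-0.0008867 E, +0.0006585 N) → northwest.

NW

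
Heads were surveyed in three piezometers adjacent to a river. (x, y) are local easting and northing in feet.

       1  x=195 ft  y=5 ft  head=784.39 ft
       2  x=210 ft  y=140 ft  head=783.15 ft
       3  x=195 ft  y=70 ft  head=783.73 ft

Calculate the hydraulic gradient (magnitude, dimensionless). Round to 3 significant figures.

0.0134

Differences from 1: to 2 (Δx, Δy, Δh) = (15, 135, -1.24); to 3 = (0, 65, -0.66).
Determinant of the coordinate differences = 15·65 − 0·135 = 975.
∂h/∂x = [(-1.24)·65 − (-0.66)·135] / 975 = +0.008718
∂h/∂y = [15·(-0.66) − 0·(-1.24)] / 975 = -0.01015
|∇h| = √(0.008718² + -0.01015²) = 0.01338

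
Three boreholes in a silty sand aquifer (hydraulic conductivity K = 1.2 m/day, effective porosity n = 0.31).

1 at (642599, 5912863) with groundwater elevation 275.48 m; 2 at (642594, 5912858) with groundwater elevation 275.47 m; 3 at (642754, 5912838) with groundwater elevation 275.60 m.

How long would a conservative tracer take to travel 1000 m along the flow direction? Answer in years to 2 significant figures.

With h = a·x + b·y + c and 1 as origin, the differences give:
  (-5)·a + (-5)·b = -0.01
  155·a + (-25)·b = +0.12
Eliminate b (×(-25) and ×(-5), subtract): 900·a = 0.850 → a = ∂h/∂x = +0.0009444
Back-substitute: b = ∂h/∂y = +0.001056.
|∇h| = √(0.0009444² + 0.001056²) = 0.001417
Seepage velocity v = K·i/n = 1.2 × 0.001417 / 0.31 = 0.005485 m/day.
t = 1000 / 0.005485 = 1.823e+05 days = 499 years.

500 years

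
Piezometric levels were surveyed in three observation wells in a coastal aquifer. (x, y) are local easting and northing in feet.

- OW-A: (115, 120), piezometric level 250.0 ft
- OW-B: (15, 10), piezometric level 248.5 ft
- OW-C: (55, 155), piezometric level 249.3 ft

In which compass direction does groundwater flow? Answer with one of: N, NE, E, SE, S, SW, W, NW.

Taking OW-A as reference: OW-B−OW-A = (-100, -110, -1.5); OW-C−OW-A = (-60, 35, -0.7).
Determinant of the coordinate differences = (-100)·35 − (-60)·(-110) = -10100.
∂h/∂x = [(-1.5)·35 − (-0.7)·(-110)] / -10100 = +0.01282
∂h/∂y = [(-100)·(-0.7) − (-60)·(-1.5)] / -10100 = +0.001980
Flow = −∇h = (-0.01282 east, -0.001980 north), which points west.

W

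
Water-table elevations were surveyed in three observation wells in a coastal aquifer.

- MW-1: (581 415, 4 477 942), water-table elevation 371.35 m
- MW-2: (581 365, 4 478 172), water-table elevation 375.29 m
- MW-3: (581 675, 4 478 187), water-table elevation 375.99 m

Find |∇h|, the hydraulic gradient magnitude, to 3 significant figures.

With h = a·x + b·y + c and MW-1 as origin, the differences give:
  (-50)·a + 230·b = +3.94
  260·a + 245·b = +4.64
Eliminate b (×245 and ×230, subtract): -72050·a = -101.900 → a = ∂h/∂x = +0.001414
Back-substitute: b = ∂h/∂y = +0.01744.
|∇h| = √(0.001414² + 0.01744²) = 0.0175

0.0175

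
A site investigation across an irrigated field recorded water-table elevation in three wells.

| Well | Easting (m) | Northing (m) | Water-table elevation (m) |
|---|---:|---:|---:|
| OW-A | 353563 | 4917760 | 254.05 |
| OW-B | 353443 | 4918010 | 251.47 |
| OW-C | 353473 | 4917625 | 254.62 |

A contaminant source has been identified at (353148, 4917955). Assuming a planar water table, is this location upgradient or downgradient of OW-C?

Taking OW-A as reference: OW-B−OW-A = (-120, 250, -2.58); OW-C−OW-A = (-90, -135, +0.57).
Determinant of the coordinate differences = (-120)·(-135) − (-90)·250 = 38700.
∂h/∂x = [(-2.58)·(-135) − (+0.57)·250] / 38700 = +0.005318
∂h/∂y = [(-120)·(+0.57) − (-90)·(-2.58)] / 38700 = -0.007767
Head at (353148, 4917955) = 254.05 + (+0.005318)·(-415) + (-0.007767)·(195) = 250.33 m.
That is lower than the 254.62 m at OW-C, so the point is downgradient.

downgradient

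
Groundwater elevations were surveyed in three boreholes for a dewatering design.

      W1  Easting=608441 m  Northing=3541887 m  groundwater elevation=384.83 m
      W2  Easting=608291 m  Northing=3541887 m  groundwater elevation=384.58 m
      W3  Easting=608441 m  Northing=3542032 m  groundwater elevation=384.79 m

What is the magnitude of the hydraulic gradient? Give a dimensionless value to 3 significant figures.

0.00169

∂h/∂x = (384.58 − 384.83) / (608291 − 608441) = +0.001667
∂h/∂y = (384.79 − 384.83) / (3542032 − 3541887) = -0.0002759
|∇h| = √(0.001667² + -0.0002759²) = 0.00169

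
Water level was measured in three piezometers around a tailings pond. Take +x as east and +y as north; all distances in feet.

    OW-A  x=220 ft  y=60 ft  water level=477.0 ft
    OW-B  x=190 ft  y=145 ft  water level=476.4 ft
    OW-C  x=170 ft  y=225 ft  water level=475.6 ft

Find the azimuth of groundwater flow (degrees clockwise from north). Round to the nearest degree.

059°

With h = a·x + b·y + c and OW-A as origin, the differences give:
  (-30)·a + 85·b = -0.6
  (-50)·a + 165·b = -1.4
Eliminate b (×165 and ×85, subtract): -700·a = 20.00 → a = ∂h/∂x = -0.02857
Back-substitute: b = ∂h/∂y = -0.01714.
Flow direction (−∇h) has components (+0.02857 E, +0.01714 N).
Azimuth = atan2(E, N) = atan2(+0.02857, +0.01714) = 59.0° ≈ 059°.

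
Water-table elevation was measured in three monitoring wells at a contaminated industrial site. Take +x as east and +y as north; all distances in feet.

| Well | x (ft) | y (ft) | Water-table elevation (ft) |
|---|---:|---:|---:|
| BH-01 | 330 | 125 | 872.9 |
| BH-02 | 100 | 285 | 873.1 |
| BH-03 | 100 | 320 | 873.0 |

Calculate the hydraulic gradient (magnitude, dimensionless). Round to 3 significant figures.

0.00404

With h = a·x + b·y + c and BH-01 as origin, the differences give:
  (-230)·a + 160·b = +0.2
  (-230)·a + 195·b = +0.1
Eliminate b (×195 and ×160, subtract): -8050·a = 23.00 → a = ∂h/∂x = -0.002857
Back-substitute: b = ∂h/∂y = -0.002857.
|∇h| = √(-0.002857² + -0.002857²) = 0.00404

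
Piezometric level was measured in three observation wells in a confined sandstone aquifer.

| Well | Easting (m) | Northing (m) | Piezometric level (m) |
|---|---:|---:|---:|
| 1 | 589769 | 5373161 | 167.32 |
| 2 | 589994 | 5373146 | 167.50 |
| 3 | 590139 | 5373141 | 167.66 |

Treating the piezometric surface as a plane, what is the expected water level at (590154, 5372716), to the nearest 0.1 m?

163.7 m

Taking 1 as reference: 2−1 = (225, -15, +0.18); 3−1 = (370, -20, +0.34).
Determinant of the coordinate differences = 225·(-20) − 370·(-15) = 1050.
∂h/∂x = [(+0.18)·(-20) − (+0.34)·(-15)] / 1050 = +0.001429
∂h/∂y = [225·(+0.34) − 370·(+0.18)] / 1050 = +0.009429
h(590154, 5372716) = 167.32 + (+0.001429)·(385) + (+0.009429)·(-445) = 167.32 +0.550 -4.196 = 163.674 m.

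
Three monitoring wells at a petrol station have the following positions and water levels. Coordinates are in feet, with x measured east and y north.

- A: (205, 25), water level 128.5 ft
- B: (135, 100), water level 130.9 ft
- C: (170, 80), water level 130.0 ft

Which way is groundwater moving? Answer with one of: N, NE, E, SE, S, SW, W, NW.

Differences from A: to B (Δx, Δy, Δh) = (-70, 75, +2.4); to C = (-35, 55, +1.5).
Determinant of the coordinate differences = (-70)·55 − (-35)·75 = -1225.
∂h/∂x = [(+2.4)·55 − (+1.5)·75] / -1225 = -0.01592
∂h/∂y = [(-70)·(+1.5) − (-35)·(+2.4)] / -1225 = +0.01714
Flow = −∇h = (+0.01592 east, -0.01714 north), which points southeast.

SE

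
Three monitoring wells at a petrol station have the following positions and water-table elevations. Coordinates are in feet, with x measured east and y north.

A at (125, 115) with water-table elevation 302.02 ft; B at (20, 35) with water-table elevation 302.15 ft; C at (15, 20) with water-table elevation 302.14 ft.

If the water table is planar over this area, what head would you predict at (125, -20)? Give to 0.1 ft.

301.8 ft

Three-point gradient (reference A): Δ to B = (-105, -80, +0.13), Δ to C = (-110, -95, +0.12).
∂h/∂x = -0.002340, ∂h/∂y = +0.001447 (det = 1175).
h(125, -20) = 302.02 + (-0.002340)·(0) + (+0.001447)·(-135) = 302.02 -0.000 -0.195 = 301.825 ft.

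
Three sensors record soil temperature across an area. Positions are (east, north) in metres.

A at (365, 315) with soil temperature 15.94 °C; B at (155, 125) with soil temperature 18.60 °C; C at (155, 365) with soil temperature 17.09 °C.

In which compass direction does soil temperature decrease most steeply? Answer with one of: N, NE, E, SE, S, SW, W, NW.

Differences from A: to B (Δx, Δy, Δh) = (-210, -190, +2.66); to C = (-210, 50, +1.15).
Solve a·Δx + b·Δy = ΔT: det = (-210)·50 − (-210)·(-190) = -50400.
∂T/∂x = [(+2.66)·50 − (+1.15)·(-190)] / -50400 = -0.006974
∂T/∂y = [(-210)·(+1.15) − (-210)·(+2.66)] / -50400 = -0.006292
Steepest decrease is along −∇f = (+0.006974 E, +0.006292 N) → northeast.

NE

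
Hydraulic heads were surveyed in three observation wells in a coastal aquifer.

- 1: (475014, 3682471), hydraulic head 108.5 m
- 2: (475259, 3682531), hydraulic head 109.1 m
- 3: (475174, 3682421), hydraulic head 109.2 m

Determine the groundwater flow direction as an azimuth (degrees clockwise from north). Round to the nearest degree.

Three-point gradient (reference 1): Δ to 2 = (245, 60, +0.6), Δ to 3 = (160, -50, +0.7).
∂h/∂x = +0.003295, ∂h/∂y = -0.003455 (det = -21850).
Flow direction (−∇h) has components (-0.003295 E, +0.003455 N).
Azimuth = atan2(E, N) = atan2(-0.003295, +0.003455) = 316.4° ≈ 316°.

316°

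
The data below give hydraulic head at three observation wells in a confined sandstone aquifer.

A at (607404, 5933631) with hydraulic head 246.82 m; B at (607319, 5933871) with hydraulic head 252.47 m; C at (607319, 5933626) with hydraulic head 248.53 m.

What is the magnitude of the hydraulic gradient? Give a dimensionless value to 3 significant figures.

With h = a·x + b·y + c and A as origin, the differences give:
  (-85)·a + 240·b = +5.65
  (-85)·a + (-5)·b = +1.71
Eliminate b (×(-5) and ×240, subtract): 20825·a = -438.650 → a = ∂h/∂x = -0.02106
Back-substitute: b = ∂h/∂y = +0.01608.
|∇h| = √(-0.02106² + 0.01608²) = 0.0265

0.0265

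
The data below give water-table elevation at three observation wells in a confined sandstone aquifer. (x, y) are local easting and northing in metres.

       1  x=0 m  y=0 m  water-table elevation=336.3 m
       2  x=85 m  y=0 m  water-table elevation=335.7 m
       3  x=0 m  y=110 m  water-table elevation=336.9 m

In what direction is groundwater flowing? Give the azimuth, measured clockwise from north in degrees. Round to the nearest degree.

128°

∂h/∂x = (335.7 − 336.3) / (85 − 0) = -0.007059
∂h/∂y = (336.9 − 336.3) / (110 − 0) = +0.005455
Flow direction (−∇h) has components (+0.007059 E, -0.005455 N).
Azimuth = atan2(E, N) = atan2(+0.007059, -0.005455) = 127.7° ≈ 128°.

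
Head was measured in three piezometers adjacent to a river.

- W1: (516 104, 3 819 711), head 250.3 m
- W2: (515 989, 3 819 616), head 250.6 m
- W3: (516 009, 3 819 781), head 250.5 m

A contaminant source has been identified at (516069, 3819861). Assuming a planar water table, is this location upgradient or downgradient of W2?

With h = a·x + b·y + c and W1 as origin, the differences give:
  (-115)·a + (-95)·b = +0.3
  (-95)·a + 70·b = +0.2
Eliminate b (×70 and ×(-95), subtract): -17075·a = 40.00 → a = ∂h/∂x = -0.002343
Back-substitute: b = ∂h/∂y = -0.0003221.
Head at (516069, 3819861) = 250.3 + (-0.002343)·(-35) + (-0.0003221)·(150) = 250.33 m.
That is lower than the 250.6 m at W2, so the point is downgradient.

downgradient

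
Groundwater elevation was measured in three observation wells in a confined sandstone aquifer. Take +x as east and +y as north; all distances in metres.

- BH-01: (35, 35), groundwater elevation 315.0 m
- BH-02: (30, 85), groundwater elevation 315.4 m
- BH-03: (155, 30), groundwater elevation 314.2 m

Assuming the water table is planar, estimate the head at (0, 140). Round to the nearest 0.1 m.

316.0 m

Taking BH-01 as reference: BH-02−BH-01 = (-5, 50, +0.4); BH-03−BH-01 = (120, -5, -0.8).
Determinant of the coordinate differences = (-5)·(-5) − 120·50 = -5975.
∂h/∂x = [(+0.4)·(-5) − (-0.8)·50] / -5975 = -0.006360
∂h/∂y = [(-5)·(-0.8) − 120·(+0.4)] / -5975 = +0.007364
h(0, 140) = 315.0 + (-0.006360)·(-35) + (+0.007364)·(105) = 315.0 +0.223 +0.773 = 315.996 m.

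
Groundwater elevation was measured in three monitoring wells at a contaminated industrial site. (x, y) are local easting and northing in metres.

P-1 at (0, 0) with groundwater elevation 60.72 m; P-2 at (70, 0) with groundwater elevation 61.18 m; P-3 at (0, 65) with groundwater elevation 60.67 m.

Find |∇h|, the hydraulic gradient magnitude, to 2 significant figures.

∂h/∂x = (61.18 − 60.72) / (70 − 0) = +0.006571
∂h/∂y = (60.67 − 60.72) / (65 − 0) = -0.0007692
|∇h| = √(0.006571² + -0.0007692²) = 0.006616

0.0066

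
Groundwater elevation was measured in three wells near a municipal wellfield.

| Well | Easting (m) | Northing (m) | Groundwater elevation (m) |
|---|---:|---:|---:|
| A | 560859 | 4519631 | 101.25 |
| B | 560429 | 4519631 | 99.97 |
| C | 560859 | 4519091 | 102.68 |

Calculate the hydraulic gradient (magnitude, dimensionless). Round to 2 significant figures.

0.0040

∂h/∂x = (99.97 − 101.25) / (560429 − 560859) = +0.002977
∂h/∂y = (102.68 − 101.25) / (4519091 − 4519631) = -0.002648
|∇h| = √(0.002977² + -0.002648²) = 0.003984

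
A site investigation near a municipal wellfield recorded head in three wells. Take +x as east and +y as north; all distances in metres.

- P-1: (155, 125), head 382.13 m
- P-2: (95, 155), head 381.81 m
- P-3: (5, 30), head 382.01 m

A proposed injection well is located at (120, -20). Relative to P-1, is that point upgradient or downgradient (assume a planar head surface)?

Differences from P-1: to P-2 (Δx, Δy, Δh) = (-60, 30, -0.32); to P-3 = (-150, -95, -0.12).
Determinant of the coordinate differences = (-60)·(-95) − (-150)·30 = 10200.
∂h/∂x = [(-0.32)·(-95) − (-0.12)·30] / 10200 = +0.003333
∂h/∂y = [(-60)·(-0.12) − (-150)·(-0.32)] / 10200 = -0.004000
Head at (120, -20) = 382.13 + (+0.003333)·(-35) + (-0.004000)·(-145) = 382.59 m.
That is higher than the 382.13 m at P-1, so the point is upgradient.

upgradient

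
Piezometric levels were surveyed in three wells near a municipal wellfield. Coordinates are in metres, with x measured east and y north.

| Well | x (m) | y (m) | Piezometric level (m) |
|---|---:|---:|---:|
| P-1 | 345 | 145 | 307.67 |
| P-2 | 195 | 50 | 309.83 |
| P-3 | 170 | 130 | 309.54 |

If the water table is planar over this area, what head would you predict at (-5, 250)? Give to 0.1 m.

With h = a·x + b·y + c and P-1 as origin, the differences give:
  (-150)·a + (-95)·b = +2.16
  (-175)·a + (-15)·b = +1.87
Eliminate b (×(-15) and ×(-95), subtract): -14375·a = 145.250 → a = ∂h/∂x = -0.01010
Back-substitute: b = ∂h/∂y = -0.006783.
h(-5, 250) = 307.67 + (-0.01010)·(-350) + (-0.006783)·(105) = 307.67 +3.537 -0.712 = 310.494 m.

310.5 m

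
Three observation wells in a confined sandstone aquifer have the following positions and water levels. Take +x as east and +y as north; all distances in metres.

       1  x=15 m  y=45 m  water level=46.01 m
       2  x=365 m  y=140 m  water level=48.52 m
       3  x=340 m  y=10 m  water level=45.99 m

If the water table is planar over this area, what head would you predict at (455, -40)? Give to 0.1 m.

Taking 1 as reference: 2−1 = (350, 95, +2.51); 3−1 = (325, -35, -0.02).
Determinant of the coordinate differences = 350·(-35) − 325·95 = -43125.
∂h/∂x = [(+2.51)·(-35) − (-0.02)·95] / -43125 = +0.001993
∂h/∂y = [350·(-0.02) − 325·(+2.51)] / -43125 = +0.01908
h(455, -40) = 46.01 + (+0.001993)·(440) + (+0.01908)·(-85) = 46.01 +0.877 -1.622 = 45.265 m.

45.3 m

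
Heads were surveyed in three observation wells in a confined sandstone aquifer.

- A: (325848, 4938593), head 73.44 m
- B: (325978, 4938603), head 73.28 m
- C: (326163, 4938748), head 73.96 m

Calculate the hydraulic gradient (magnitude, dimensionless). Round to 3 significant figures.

0.00716

With h = a·x + b·y + c and A as origin, the differences give:
  130·a + 10·b = -0.16
  315·a + 155·b = +0.52
Eliminate b (×155 and ×10, subtract): 17000·a = -30.000 → a = ∂h/∂x = -0.001765
Back-substitute: b = ∂h/∂y = +0.006941.
|∇h| = √(-0.001765² + 0.006941²) = 0.007162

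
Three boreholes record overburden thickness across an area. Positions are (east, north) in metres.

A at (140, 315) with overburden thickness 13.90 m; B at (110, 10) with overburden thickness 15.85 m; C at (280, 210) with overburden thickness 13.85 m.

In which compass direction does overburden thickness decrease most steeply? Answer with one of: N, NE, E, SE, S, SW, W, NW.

Differences from A: to B (Δx, Δy, Δh) = (-30, -305, +1.95); to C = (140, -105, -0.05).
Solve a·Δx + b·Δy = Δd: det = (-30)·(-105) − 140·(-305) = 45850.
∂d/∂x = [(+1.95)·(-105) − (-0.05)·(-305)] / 45850 = -0.004798
∂d/∂y = [(-30)·(-0.05) − 140·(+1.95)] / 45850 = -0.005921
Steepest decrease is along −∇f = (+0.004798 E, +0.005921 N) → northeast.

NE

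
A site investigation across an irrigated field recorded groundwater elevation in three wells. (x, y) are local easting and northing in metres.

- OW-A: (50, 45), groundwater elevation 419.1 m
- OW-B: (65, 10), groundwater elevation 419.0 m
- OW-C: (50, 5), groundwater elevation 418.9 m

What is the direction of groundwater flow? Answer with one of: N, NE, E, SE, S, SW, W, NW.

Differences from OW-A: to OW-B (Δx, Δy, Δh) = (15, -35, -0.1); to OW-C = (0, -40, -0.2).
Solve a·Δx + b·Δy = Δh: det = 15·(-40) − 0·(-35) = -600.
∂h/∂x = [(-0.1)·(-40) − (-0.2)·(-35)] / -600 = +0.005000
∂h/∂y = [15·(-0.2) − 0·(-0.1)] / -600 = +0.005000
Flow = −∇h = (-0.005000 east, -0.005000 north), which points southwest.

SW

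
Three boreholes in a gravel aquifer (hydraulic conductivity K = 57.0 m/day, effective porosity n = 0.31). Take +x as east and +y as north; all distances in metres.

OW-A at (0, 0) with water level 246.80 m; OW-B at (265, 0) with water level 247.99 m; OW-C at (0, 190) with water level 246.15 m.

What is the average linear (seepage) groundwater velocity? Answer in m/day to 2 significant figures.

1.0 m/day

∂h/∂x = (247.99 − 246.80) / (265 − 0) = +0.004491
∂h/∂y = (246.15 − 246.80) / (190 − 0) = -0.003421
|∇h| = √(0.004491² + -0.003421²) = 0.005646
Seepage velocity v = K·i/n = 57.0 × 0.005646 / 0.31 = 1.038 m/day.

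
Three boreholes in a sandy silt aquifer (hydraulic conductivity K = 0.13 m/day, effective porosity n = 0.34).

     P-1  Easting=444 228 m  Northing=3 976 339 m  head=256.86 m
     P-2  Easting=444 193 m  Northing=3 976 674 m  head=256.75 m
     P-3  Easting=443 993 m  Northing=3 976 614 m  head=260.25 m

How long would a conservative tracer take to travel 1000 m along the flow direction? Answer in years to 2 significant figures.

420 years

Differences from P-1: to P-2 (Δx, Δy, Δh) = (-35, 335, -0.11); to P-3 = (-235, 275, +3.39).
Solve a·Δx + b·Δy = Δh: det = (-35)·275 − (-235)·335 = 69100.
∂h/∂x = [(-0.11)·275 − (+3.39)·335] / 69100 = -0.01687
∂h/∂y = [(-35)·(+3.39) − (-235)·(-0.11)] / 69100 = -0.002091
|∇h| = √(-0.01687² + -0.002091²) = 0.017
Seepage velocity v = K·i/n = 0.13 × 0.017 / 0.34 = 0.0065 m/day.
t = 1000 / 0.0065 = 1.538e+05 days = 421 years.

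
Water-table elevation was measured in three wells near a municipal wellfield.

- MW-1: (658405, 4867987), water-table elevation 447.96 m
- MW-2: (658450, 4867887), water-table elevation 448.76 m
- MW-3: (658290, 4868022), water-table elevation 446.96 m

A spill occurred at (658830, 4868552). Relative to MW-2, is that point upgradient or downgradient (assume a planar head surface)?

downgradient

Three-point gradient (reference MW-1): Δ to MW-2 = (45, -100, +0.80), Δ to MW-3 = (-115, 35, -1.00).
∂h/∂x = +0.007254, ∂h/∂y = -0.004736 (det = -9925).
Head at (658830, 4868552) = 447.96 + (+0.007254)·(425) + (-0.004736)·(565) = 448.37 m.
That is lower than the 448.76 m at MW-2, so the point is downgradient.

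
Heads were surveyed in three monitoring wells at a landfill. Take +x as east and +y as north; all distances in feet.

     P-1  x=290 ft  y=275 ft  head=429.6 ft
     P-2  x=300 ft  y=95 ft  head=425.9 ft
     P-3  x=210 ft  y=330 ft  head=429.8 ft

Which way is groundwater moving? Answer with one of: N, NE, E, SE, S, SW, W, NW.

SW

Three-point gradient (reference P-1): Δ to P-2 = (10, -180, -3.7), Δ to P-3 = (-80, 55, +0.2).
∂h/∂x = +0.01209, ∂h/∂y = +0.02123 (det = -13850).
Flow = −∇h = (-0.01209 east, -0.02123 north), which points southwest.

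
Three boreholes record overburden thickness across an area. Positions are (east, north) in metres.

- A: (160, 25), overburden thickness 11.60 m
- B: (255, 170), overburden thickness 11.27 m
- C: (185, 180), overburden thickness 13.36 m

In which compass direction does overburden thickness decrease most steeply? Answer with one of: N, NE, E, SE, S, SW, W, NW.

Taking A as reference: B−A = (95, 145, -0.33); C−A = (25, 155, +1.76).
Determinant of the coordinate differences = 95·155 − 25·145 = 11100.
∂d/∂x = [(-0.33)·155 − (+1.76)·145] / 11100 = -0.02760
∂d/∂y = [95·(+1.76) − 25·(-0.33)] / 11100 = +0.01581
Steepest decrease is along −∇f = (+0.02760 E, -0.01581 N) → southeast.

SE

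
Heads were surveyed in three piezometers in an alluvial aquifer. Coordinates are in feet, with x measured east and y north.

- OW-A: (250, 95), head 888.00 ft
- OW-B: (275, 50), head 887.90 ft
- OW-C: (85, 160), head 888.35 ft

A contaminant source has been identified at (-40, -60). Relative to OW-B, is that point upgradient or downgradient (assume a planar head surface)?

Differences from OW-A: to OW-B (Δx, Δy, Δh) = (25, -45, -0.10); to OW-C = (-165, 65, +0.35).
Solve a·Δx + b·Δy = Δh: det = 25·65 − (-165)·(-45) = -5800.
∂h/∂x = [(-0.10)·65 − (+0.35)·(-45)] / -5800 = -0.001595
∂h/∂y = [25·(+0.35) − (-165)·(-0.10)] / -5800 = +0.001336
Head at (-40, -60) = 888.00 + (-0.001595)·(-290) + (+0.001336)·(-155) = 888.26 ft.
That is higher than the 887.90 ft at OW-B, so the point is upgradient.

upgradient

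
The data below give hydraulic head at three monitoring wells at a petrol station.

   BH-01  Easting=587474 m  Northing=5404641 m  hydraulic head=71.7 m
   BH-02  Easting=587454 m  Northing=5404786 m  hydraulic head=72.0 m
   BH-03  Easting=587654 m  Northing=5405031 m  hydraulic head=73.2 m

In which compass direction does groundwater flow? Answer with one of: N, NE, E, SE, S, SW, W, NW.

Three-point gradient (reference BH-01): Δ to BH-02 = (-20, 145, +0.3), Δ to BH-03 = (180, 390, +1.5).
∂h/∂x = +0.002965, ∂h/∂y = +0.002478 (det = -33900).
Flow = −∇h = (-0.002965 east, -0.002478 north), which points southwest.

SW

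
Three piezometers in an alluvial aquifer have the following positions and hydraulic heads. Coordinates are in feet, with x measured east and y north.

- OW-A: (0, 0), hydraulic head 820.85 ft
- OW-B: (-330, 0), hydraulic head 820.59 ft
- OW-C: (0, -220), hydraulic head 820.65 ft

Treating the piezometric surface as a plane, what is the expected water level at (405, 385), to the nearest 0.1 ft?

∂h/∂x = (820.59 − 820.85) / (-330 − 0) = +0.0007879
∂h/∂y = (820.65 − 820.85) / (-220 − 0) = +0.0009091
h(405, 385) = 820.85 + (+0.0007879)·(405) + (+0.0009091)·(385) = 820.85 +0.319 +0.350 = 821.519 ft.

821.5 ft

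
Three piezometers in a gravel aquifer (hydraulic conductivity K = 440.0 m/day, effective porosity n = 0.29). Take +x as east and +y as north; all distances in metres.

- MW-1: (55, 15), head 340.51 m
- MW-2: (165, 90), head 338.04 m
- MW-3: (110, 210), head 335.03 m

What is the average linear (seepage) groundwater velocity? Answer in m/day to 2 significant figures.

Taking MW-1 as reference: MW-2−MW-1 = (110, 75, -2.47); MW-3−MW-1 = (55, 195, -5.48).
Determinant of the coordinate differences = 110·195 − 55·75 = 17325.
∂h/∂x = [(-2.47)·195 − (-5.48)·75] / 17325 = -0.004078
∂h/∂y = [110·(-5.48) − 55·(-2.47)] / 17325 = -0.02695
|∇h| = √(-0.004078² + -0.02695²) = 0.02726
Seepage velocity v = K·i/n = 440.0 × 0.02726 / 0.29 = 41.36 m/day.

41 m/day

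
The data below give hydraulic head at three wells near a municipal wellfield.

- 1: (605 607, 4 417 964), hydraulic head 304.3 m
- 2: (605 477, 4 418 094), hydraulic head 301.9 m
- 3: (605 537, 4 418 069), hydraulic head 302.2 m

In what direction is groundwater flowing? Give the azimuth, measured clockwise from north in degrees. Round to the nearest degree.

With h = a·x + b·y + c and 1 as origin, the differences give:
  (-130)·a + 130·b = -2.4
  (-70)·a + 105·b = -2.1
Eliminate b (×105 and ×130, subtract): -4550·a = 21.00 → a = ∂h/∂x = -0.004615
Back-substitute: b = ∂h/∂y = -0.02308.
Flow direction (−∇h) has components (+0.004615 E, +0.02308 N).
Azimuth = atan2(E, N) = atan2(+0.004615, +0.02308) = 11.3° ≈ 011°.

011°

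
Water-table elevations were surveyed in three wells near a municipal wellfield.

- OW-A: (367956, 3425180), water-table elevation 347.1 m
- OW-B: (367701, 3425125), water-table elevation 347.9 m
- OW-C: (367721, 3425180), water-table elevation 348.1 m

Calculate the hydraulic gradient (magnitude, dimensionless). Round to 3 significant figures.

0.00671

Differences from OW-A: to OW-B (Δx, Δy, Δh) = (-255, -55, +0.8); to OW-C = (-235, 0, +1.0).
Determinant of the coordinate differences = (-255)·0 − (-235)·(-55) = -12925.
∂h/∂x = [(+0.8)·0 − (+1.0)·(-55)] / -12925 = -0.004255
∂h/∂y = [(-255)·(+1.0) − (-235)·(+0.8)] / -12925 = +0.005184
|∇h| = √(-0.004255² + 0.005184²) = 0.006707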